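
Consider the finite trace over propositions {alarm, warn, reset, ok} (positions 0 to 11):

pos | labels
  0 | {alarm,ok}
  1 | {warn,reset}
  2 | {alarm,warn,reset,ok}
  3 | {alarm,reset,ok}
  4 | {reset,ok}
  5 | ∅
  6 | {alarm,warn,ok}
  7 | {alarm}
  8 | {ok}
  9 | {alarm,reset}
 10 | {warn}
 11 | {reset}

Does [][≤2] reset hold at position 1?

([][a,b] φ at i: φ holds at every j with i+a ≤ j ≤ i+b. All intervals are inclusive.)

Check reset at every j in [1,3]:
  j=1: true
  j=2: true
  j=3: true
All positions satisfy it → formula holds.

Holds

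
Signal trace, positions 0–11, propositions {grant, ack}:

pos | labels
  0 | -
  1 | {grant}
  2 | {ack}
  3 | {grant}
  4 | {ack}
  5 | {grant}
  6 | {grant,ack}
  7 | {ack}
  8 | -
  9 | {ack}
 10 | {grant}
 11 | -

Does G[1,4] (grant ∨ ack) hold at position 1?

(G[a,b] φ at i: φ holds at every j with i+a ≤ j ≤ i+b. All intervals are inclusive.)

True

Check (grant ∨ ack) at every j in [2,5]:
  j=2: true
  j=3: true
  j=4: true
  j=5: true
All positions satisfy it → formula holds.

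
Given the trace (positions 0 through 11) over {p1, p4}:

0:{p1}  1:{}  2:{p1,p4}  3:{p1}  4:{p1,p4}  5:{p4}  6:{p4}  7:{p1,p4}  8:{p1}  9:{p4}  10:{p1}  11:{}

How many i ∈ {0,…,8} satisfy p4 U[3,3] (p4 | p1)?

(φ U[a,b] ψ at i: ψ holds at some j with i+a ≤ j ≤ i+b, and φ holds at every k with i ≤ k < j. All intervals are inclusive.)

2

Evaluate at each i in [0,8]:
  i=0: ✗ (lhs fails at k=0 before rhs at j=3)
  i=1: ✗ (lhs fails at k=1 before rhs at j=4)
  i=2: ✗ (lhs fails at k=3 before rhs at j=5)
  i=3: ✗ (lhs fails at k=3 before rhs at j=6)
  i=4: ✓ (rhs at j=7; lhs holds on [4,6])
  i=5: ✓ (rhs at j=8; lhs holds on [5,7])
  i=6: ✗ (lhs fails at k=8 before rhs at j=9)
  i=7: ✗ (lhs fails at k=8 before rhs at j=10)
  i=8: ✗ (no rhs in [11,11])
Positions where it holds: {4, 5} → 2.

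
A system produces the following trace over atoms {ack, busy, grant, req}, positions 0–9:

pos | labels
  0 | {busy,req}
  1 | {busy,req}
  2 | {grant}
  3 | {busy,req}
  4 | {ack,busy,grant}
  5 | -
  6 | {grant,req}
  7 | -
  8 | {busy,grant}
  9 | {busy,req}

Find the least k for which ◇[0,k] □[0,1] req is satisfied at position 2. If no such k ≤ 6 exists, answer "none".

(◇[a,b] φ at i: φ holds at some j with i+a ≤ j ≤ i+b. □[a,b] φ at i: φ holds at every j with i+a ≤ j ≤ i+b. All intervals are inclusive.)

Scan j = 2,3,… for □[0,1] req:
  j=2: fails
  j=3: fails
  j=4: fails
  j=5: fails
  j=6: fails
  j=7: fails
  j=8: fails
No j in [2,8] satisfies it → none.

none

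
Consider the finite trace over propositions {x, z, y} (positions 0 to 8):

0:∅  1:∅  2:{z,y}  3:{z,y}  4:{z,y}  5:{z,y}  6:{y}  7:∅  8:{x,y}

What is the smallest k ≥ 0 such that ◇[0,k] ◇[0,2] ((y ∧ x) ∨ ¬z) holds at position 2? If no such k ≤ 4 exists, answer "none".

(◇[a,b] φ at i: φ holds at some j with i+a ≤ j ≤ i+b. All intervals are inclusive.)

2

Scan j = 2,3,… for ◇[0,2] ((y ∧ x) ∨ ¬z):
  j=2: fails
  j=3: fails
  j=4: holds
First hit at j=4, so smallest k = 4-2 = 2.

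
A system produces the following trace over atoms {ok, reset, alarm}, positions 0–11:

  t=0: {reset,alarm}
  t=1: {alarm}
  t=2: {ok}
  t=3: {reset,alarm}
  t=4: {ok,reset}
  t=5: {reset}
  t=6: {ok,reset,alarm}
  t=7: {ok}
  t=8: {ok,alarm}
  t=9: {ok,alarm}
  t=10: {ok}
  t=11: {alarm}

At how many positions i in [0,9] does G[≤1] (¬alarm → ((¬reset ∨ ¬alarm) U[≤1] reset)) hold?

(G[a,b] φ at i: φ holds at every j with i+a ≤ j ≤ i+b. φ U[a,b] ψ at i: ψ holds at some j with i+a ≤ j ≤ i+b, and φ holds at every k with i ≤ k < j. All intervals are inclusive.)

7

Evaluate at each i in [0,9]:
  i=0: ✓ (all of [0,1])
  i=1: ✓ (all of [1,2])
  i=2: ✓ (all of [2,3])
  i=3: ✓ (all of [3,4])
  i=4: ✓ (all of [4,5])
  i=5: ✓ (all of [5,6])
  i=6: ✗ (fails at j=7)
  i=7: ✗ (fails at j=7)
  i=8: ✓ (all of [8,9])
  i=9: ✗ (fails at j=10)
Positions where it holds: {0, 1, 2, 3, 4, 5, 8} → 7.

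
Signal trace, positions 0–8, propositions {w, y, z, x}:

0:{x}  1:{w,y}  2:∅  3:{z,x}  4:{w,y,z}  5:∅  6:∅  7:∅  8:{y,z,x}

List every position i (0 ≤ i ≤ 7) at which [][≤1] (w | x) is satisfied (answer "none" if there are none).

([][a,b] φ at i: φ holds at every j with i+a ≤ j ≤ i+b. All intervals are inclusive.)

0, 3

Evaluate at each i in [0,7]:
  i=0: ✓ (all of [0,1])
  i=1: ✗ (fails at j=2)
  i=2: ✗ (fails at j=2)
  i=3: ✓ (all of [3,4])
  i=4: ✗ (fails at j=5)
  i=5: ✗ (fails at j=5)
  i=6: ✗ (fails at j=6)
  i=7: ✗ (fails at j=7)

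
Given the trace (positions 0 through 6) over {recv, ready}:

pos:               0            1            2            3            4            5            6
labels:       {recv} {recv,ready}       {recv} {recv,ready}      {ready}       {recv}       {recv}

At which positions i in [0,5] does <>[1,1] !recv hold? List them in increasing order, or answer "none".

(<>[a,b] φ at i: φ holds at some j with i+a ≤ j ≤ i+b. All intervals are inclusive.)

Evaluate at each i in [0,5]:
  i=0: ✗ (none in [1,1])
  i=1: ✗ (none in [2,2])
  i=2: ✗ (none in [3,3])
  i=3: ✓ (witness j=4)
  i=4: ✗ (none in [5,5])
  i=5: ✗ (none in [6,6])

3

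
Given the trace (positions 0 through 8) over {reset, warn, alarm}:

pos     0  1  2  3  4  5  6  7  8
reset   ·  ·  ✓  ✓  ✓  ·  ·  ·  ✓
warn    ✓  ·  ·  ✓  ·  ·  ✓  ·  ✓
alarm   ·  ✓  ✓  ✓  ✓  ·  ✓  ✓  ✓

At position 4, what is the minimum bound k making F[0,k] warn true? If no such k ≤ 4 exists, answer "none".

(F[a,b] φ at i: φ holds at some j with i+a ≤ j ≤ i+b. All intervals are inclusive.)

Scan j = 4,5,… for warn:
  j=4: fails
  j=5: fails
  j=6: holds
First hit at j=6, so smallest k = 6-4 = 2.

2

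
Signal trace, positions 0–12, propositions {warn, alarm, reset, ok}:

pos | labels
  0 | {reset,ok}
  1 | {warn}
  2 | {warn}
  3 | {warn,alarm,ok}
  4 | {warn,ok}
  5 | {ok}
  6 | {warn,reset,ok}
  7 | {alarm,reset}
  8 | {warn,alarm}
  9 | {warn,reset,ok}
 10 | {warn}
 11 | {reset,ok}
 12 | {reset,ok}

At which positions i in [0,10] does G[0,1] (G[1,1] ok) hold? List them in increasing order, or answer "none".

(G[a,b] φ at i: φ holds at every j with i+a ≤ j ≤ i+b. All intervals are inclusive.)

Evaluate at each i in [0,10]:
  i=0: ✗ (fails at j=0)
  i=1: ✗ (fails at j=1)
  i=2: ✓ (all of [2,3])
  i=3: ✓ (all of [3,4])
  i=4: ✓ (all of [4,5])
  i=5: ✗ (fails at j=6)
  i=6: ✗ (fails at j=6)
  i=7: ✗ (fails at j=7)
  i=8: ✗ (fails at j=9)
  i=9: ✗ (fails at j=9)
  i=10: ✓ (all of [10,11])

2, 3, 4, 10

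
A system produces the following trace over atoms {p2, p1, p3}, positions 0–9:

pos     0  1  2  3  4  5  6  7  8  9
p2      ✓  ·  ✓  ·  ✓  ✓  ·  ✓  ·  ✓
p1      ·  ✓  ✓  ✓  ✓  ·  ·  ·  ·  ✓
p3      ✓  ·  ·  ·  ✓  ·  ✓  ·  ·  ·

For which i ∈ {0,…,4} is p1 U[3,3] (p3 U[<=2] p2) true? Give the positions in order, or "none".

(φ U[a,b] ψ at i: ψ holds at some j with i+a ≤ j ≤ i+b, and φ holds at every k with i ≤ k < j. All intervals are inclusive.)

Evaluate at each i in [0,4]:
  i=0: ✗ (no rhs in [3,3])
  i=1: ✓ (rhs at j=4; lhs holds on [1,3])
  i=2: ✓ (rhs at j=5; lhs holds on [2,4])
  i=3: ✗ (lhs fails at k=5 before rhs at j=6)
  i=4: ✗ (lhs fails at k=5 before rhs at j=7)

1, 2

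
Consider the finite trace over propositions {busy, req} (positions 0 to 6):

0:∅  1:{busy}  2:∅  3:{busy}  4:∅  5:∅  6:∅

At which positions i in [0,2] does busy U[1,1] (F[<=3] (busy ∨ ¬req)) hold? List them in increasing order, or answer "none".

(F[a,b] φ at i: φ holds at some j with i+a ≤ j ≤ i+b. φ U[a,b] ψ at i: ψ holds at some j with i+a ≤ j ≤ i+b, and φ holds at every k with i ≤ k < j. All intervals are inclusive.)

1

Evaluate at each i in [0,2]:
  i=0: ✗ (lhs fails at k=0 before rhs at j=1)
  i=1: ✓ (rhs at j=2; lhs holds on [1,1])
  i=2: ✗ (lhs fails at k=2 before rhs at j=3)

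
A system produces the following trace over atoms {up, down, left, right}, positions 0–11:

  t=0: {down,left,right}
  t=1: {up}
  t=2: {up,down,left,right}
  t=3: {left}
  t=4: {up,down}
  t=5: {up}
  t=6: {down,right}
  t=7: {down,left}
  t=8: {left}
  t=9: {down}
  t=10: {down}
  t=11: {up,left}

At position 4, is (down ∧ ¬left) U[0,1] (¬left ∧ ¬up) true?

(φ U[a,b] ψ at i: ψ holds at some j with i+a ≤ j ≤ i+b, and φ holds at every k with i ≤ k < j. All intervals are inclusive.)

False

Need some j in [4,5] with (¬left ∧ ¬up), and (down ∧ ¬left) at every k in [4,j-1].
  j=4: (¬left ∧ ¬up) false.
  j=5: (¬left ∧ ¬up) false.
No j in the window works → until fails.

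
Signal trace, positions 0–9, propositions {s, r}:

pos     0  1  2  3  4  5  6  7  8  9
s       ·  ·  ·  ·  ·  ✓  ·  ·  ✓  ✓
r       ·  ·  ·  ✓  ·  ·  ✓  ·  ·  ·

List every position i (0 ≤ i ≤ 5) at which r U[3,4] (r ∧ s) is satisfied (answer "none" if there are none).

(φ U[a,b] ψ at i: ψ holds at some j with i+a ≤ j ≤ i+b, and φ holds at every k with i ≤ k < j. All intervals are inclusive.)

Evaluate at each i in [0,5]:
  i=0: ✗ (no rhs in [3,4])
  i=1: ✗ (no rhs in [4,5])
  i=2: ✗ (no rhs in [5,6])
  i=3: ✗ (no rhs in [6,7])
  i=4: ✗ (no rhs in [7,8])
  i=5: ✗ (no rhs in [8,9])

none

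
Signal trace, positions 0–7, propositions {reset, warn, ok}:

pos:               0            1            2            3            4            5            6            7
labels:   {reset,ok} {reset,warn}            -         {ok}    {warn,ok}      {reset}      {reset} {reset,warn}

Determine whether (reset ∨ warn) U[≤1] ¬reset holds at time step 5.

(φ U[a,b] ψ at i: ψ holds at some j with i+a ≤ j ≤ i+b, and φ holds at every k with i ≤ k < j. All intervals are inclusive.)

Need some j in [5,6] with ¬reset, and (reset ∨ warn) at every k in [5,j-1].
  j=5: ¬reset false.
  j=6: ¬reset false.
No j in the window works → until fails.

False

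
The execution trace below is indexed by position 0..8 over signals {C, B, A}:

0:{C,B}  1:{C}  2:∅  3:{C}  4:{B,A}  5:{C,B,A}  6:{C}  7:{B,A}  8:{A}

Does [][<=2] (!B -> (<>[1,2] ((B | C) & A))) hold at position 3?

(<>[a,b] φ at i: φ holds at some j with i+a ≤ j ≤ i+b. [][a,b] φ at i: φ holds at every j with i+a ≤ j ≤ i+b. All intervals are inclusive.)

Holds

Check (!B -> (<>[1,2] ((B | C) & A))) at every j in [3,5]:
  j=3: antecedent true; consequent holds (witness at 4) → ✓
  j=4: antecedent false → ✓
  j=5: antecedent false → ✓
All positions satisfy it → formula holds.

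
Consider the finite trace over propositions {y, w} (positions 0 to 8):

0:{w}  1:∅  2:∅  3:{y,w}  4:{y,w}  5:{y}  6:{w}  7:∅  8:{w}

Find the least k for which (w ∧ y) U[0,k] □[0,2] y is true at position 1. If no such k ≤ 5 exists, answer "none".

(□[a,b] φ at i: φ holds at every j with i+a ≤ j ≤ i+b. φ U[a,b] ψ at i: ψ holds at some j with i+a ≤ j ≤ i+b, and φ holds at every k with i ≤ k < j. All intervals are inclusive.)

none

Need earliest j ≥ 1 with □[0,2] y, and (w ∧ y) at every k in [1,j-1].
  j=1: rhs fails.
  j=2: rhs fails.
  j=3: rhs holds but lhs fails at k=1.
  j=4: rhs fails.
  j=5: rhs fails.
  j=6: rhs fails.
No witness within the range → none.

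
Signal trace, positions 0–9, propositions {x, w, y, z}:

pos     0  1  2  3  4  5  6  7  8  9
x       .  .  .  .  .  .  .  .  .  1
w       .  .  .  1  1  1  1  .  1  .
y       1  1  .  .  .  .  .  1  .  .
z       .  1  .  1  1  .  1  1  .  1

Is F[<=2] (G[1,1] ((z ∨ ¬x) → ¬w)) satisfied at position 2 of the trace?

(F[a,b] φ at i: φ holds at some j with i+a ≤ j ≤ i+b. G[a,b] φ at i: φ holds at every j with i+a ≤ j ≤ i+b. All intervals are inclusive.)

Check G[1,1] ((z ∨ ¬x) → ¬w) at each j in [2,4]:
  j=2: fails at 3
  j=3: fails at 4
  j=4: fails at 5
No position in the window satisfies it → formula fails.

False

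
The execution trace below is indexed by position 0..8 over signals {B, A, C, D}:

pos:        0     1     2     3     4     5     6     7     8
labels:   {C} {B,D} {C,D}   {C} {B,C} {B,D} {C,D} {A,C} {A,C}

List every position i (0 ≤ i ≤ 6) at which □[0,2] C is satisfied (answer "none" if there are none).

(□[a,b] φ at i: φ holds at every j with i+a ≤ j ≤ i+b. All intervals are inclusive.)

Evaluate at each i in [0,6]:
  i=0: ✗ (fails at j=1)
  i=1: ✗ (fails at j=1)
  i=2: ✓ (all of [2,4])
  i=3: ✗ (fails at j=5)
  i=4: ✗ (fails at j=5)
  i=5: ✗ (fails at j=5)
  i=6: ✓ (all of [6,8])

2, 6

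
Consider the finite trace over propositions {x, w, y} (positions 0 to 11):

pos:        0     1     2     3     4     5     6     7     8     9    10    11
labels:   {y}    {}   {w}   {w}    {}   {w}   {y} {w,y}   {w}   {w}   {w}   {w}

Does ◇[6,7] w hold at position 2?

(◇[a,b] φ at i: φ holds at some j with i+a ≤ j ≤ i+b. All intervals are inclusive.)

Check w at each j in [8,9]:
  j=8: true
  j=9: true
Found at j=8 → formula holds.

Holds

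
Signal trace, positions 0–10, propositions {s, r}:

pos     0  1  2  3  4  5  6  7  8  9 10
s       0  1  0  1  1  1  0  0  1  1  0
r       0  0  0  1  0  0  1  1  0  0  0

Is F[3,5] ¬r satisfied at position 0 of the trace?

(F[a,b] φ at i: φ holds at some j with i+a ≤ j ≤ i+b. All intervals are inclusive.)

Check ¬r at each j in [3,5]:
  j=3: false
  j=4: true
  j=5: true
Found at j=4 → formula holds.

Holds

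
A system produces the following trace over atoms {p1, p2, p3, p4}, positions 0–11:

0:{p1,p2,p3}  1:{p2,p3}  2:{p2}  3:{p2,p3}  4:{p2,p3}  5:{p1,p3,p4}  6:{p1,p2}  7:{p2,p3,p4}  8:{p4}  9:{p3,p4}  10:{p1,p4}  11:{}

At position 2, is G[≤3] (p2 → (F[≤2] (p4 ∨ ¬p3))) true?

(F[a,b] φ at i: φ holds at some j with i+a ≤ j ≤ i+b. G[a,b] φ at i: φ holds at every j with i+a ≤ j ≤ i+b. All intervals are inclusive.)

Check (p2 → (F[≤2] (p4 ∨ ¬p3))) at every j in [2,5]:
  j=2: antecedent true; consequent holds (witness at 2) → ✓
  j=3: antecedent true; consequent holds (witness at 5) → ✓
  j=4: antecedent true; consequent holds (witness at 5) → ✓
  j=5: antecedent false → ✓
All positions satisfy it → formula holds.

Holds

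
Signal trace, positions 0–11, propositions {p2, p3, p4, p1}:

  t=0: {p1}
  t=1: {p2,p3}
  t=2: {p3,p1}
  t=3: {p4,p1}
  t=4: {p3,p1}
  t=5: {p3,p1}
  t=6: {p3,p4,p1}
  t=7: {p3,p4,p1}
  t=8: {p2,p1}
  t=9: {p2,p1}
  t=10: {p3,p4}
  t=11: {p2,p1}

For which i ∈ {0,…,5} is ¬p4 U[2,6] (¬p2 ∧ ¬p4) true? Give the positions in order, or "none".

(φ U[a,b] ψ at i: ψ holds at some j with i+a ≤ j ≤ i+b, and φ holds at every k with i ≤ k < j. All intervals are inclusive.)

0

Evaluate at each i in [0,5]:
  i=0: ✓ (rhs at j=2; lhs holds on [0,1])
  i=1: ✗ (lhs fails at k=3 before rhs at j=4)
  i=2: ✗ (lhs fails at k=3 before rhs at j=4)
  i=3: ✗ (lhs fails at k=3 before rhs at j=5)
  i=4: ✗ (no rhs in [6,10])
  i=5: ✗ (no rhs in [7,11])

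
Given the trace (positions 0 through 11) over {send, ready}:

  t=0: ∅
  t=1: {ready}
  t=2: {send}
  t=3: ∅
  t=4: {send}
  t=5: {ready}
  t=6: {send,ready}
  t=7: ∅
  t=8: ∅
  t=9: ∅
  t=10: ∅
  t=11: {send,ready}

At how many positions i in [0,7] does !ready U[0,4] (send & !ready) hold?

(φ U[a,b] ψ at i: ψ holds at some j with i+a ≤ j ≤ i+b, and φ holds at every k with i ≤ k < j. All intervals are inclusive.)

3

Evaluate at each i in [0,7]:
  i=0: ✗ (lhs fails at k=1 before rhs at j=2)
  i=1: ✗ (lhs fails at k=1 before rhs at j=2)
  i=2: ✓ (rhs at j=2)
  i=3: ✓ (rhs at j=4; lhs holds on [3,3])
  i=4: ✓ (rhs at j=4)
  i=5: ✗ (no rhs in [5,9])
  i=6: ✗ (no rhs in [6,10])
  i=7: ✗ (no rhs in [7,11])
Positions where it holds: {2, 3, 4} → 3.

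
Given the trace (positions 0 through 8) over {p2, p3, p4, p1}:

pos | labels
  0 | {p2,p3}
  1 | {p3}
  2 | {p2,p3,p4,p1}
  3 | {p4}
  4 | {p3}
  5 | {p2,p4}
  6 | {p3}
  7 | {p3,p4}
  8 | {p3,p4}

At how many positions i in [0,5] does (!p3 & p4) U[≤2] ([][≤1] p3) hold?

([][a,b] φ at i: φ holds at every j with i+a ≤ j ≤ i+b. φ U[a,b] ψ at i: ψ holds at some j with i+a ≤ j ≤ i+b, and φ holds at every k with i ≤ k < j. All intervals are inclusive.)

Evaluate at each i in [0,5]:
  i=0: ✓ (rhs at j=0)
  i=1: ✓ (rhs at j=1)
  i=2: ✗ (no rhs in [2,4])
  i=3: ✗ (no rhs in [3,5])
  i=4: ✗ (lhs fails at k=4 before rhs at j=6)
  i=5: ✓ (rhs at j=6; lhs holds on [5,5])
Positions where it holds: {0, 1, 5} → 3.

3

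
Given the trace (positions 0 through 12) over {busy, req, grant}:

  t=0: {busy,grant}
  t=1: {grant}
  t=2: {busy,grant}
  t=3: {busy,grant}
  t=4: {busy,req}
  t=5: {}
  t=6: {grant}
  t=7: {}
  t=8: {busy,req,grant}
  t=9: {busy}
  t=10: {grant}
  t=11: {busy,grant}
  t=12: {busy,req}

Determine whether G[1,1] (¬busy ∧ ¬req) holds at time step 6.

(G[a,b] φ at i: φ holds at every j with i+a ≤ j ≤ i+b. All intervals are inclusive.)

Check (¬busy ∧ ¬req) at every j in [7,7]:
  j=7: true
All positions satisfy it → formula holds.

Holds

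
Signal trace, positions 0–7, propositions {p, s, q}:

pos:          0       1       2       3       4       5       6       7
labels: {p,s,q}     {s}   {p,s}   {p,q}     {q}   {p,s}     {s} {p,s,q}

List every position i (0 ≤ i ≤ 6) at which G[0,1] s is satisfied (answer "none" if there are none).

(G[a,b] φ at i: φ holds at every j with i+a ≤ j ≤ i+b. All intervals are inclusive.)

Evaluate at each i in [0,6]:
  i=0: ✓ (all of [0,1])
  i=1: ✓ (all of [1,2])
  i=2: ✗ (fails at j=3)
  i=3: ✗ (fails at j=3)
  i=4: ✗ (fails at j=4)
  i=5: ✓ (all of [5,6])
  i=6: ✓ (all of [6,7])

0, 1, 5, 6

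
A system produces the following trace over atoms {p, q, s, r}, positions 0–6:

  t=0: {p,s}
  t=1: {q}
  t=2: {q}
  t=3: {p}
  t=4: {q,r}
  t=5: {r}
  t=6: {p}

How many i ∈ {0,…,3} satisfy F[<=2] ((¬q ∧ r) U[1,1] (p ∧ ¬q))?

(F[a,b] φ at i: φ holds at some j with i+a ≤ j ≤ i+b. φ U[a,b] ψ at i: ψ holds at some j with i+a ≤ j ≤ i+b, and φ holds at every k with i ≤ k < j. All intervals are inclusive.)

1

Evaluate at each i in [0,3]:
  i=0: ✗ (none in [0,2])
  i=1: ✗ (none in [1,3])
  i=2: ✗ (none in [2,4])
  i=3: ✓ (witness j=5)
Positions where it holds: {3} → 1.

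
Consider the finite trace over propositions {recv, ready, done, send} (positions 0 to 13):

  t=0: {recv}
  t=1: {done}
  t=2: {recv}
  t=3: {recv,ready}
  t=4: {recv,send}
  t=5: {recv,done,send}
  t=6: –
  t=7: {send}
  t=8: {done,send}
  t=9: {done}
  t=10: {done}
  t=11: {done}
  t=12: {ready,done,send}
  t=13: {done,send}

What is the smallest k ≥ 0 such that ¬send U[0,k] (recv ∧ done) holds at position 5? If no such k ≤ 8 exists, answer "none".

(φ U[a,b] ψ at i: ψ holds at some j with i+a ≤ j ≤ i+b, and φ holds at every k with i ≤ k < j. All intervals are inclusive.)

0

Need earliest j ≥ 5 with (recv ∧ done), and ¬send at every k in [5,j-1].
  j=5: rhs holds (empty prefix). k = 0.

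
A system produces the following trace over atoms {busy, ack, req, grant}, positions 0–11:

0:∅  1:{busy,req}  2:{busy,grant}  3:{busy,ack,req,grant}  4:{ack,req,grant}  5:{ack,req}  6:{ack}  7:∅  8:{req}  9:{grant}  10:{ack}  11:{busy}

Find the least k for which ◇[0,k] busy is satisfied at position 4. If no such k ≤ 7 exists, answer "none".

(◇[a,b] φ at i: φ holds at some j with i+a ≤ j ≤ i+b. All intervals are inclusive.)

Scan j = 4,5,… for busy:
  j=4: fails
  j=5: fails
  j=6: fails
  j=7: fails
  j=8: fails
  j=9: fails
  j=10: fails
  j=11: holds
First hit at j=11, so smallest k = 11-4 = 7.

7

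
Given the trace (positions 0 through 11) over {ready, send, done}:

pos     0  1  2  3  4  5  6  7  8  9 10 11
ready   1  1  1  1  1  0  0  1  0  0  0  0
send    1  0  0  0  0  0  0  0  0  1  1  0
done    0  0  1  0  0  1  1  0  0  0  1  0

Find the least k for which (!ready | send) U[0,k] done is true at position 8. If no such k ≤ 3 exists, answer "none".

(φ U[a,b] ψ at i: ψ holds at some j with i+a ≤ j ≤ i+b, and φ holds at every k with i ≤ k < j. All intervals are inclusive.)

2

Need earliest j ≥ 8 with done, and (!ready | send) at every k in [8,j-1].
  j=8: rhs fails.
  j=9: rhs fails.
  j=10: rhs holds; lhs holds on [8,9]. k = 2.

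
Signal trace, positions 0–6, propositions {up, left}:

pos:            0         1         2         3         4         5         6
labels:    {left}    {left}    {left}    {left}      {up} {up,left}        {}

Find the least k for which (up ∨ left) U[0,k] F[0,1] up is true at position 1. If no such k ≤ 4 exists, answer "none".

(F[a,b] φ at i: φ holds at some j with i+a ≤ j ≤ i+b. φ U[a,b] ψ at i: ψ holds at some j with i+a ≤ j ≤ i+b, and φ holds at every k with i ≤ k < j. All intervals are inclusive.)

2

Need earliest j ≥ 1 with F[0,1] up, and (up ∨ left) at every k in [1,j-1].
  j=1: rhs fails.
  j=2: rhs fails.
  j=3: rhs holds; lhs holds on [1,2]. k = 2.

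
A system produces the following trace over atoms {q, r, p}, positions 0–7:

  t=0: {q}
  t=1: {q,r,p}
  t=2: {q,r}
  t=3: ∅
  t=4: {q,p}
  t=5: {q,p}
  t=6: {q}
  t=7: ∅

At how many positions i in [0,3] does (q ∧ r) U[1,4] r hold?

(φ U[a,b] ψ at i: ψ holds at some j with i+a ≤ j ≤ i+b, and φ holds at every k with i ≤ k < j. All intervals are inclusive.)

1

Evaluate at each i in [0,3]:
  i=0: ✗ (lhs fails at k=0 before rhs at j=1)
  i=1: ✓ (rhs at j=2; lhs holds on [1,1])
  i=2: ✗ (no rhs in [3,6])
  i=3: ✗ (no rhs in [4,7])
Positions where it holds: {1} → 1.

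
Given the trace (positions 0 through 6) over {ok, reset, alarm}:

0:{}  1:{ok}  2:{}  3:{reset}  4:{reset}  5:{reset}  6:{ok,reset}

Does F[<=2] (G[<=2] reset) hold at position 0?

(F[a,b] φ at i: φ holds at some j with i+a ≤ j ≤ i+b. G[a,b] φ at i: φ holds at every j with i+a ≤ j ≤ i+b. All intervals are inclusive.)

Does not hold

Check G[<=2] reset at each j in [0,2]:
  j=0: fails at 0
  j=1: fails at 1
  j=2: fails at 2
No position in the window satisfies it → formula fails.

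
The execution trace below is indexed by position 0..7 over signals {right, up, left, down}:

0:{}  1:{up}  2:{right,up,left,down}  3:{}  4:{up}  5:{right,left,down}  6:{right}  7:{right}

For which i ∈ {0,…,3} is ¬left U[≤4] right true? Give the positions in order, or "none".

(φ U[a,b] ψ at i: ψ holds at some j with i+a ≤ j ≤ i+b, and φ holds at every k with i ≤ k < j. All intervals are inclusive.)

0, 1, 2, 3

Evaluate at each i in [0,3]:
  i=0: ✓ (rhs at j=2; lhs holds on [0,1])
  i=1: ✓ (rhs at j=2; lhs holds on [1,1])
  i=2: ✓ (rhs at j=2)
  i=3: ✓ (rhs at j=5; lhs holds on [3,4])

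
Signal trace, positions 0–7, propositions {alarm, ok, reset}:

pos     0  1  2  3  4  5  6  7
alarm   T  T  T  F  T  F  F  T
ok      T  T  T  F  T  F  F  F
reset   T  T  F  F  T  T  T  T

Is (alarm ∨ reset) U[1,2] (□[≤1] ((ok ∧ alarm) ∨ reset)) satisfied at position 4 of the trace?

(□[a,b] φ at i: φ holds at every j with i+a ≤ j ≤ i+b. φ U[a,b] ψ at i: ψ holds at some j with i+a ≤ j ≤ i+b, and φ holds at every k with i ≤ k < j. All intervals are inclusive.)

True

Need some j in [5,6] with □[≤1] ((ok ∧ alarm) ∨ reset), and (alarm ∨ reset) at every k in [4,j-1].
  j=5: □[≤1] ((ok ∧ alarm) ∨ reset) holds; (alarm ∨ reset) holds at every k in [4,4] → satisfied.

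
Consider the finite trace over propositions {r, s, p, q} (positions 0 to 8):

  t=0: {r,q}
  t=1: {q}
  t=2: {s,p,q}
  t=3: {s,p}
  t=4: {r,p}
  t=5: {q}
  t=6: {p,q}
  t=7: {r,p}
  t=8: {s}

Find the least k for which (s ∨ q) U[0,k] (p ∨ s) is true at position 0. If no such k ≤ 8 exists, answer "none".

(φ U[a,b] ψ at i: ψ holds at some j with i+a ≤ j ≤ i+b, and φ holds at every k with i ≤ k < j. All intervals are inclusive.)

Need earliest j ≥ 0 with (p ∨ s), and (s ∨ q) at every k in [0,j-1].
  j=0: rhs fails.
  j=1: rhs fails.
  j=2: rhs holds; lhs holds on [0,1]. k = 2.

2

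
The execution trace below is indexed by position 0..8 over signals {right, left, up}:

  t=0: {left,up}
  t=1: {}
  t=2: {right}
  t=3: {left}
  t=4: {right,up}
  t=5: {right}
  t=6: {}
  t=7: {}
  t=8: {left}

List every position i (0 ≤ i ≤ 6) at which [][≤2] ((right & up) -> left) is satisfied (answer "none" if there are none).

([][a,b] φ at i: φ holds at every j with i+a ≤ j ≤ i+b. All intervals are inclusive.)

0, 1, 5, 6

Evaluate at each i in [0,6]:
  i=0: ✓ (all of [0,2])
  i=1: ✓ (all of [1,3])
  i=2: ✗ (fails at j=4)
  i=3: ✗ (fails at j=4)
  i=4: ✗ (fails at j=4)
  i=5: ✓ (all of [5,7])
  i=6: ✓ (all of [6,8])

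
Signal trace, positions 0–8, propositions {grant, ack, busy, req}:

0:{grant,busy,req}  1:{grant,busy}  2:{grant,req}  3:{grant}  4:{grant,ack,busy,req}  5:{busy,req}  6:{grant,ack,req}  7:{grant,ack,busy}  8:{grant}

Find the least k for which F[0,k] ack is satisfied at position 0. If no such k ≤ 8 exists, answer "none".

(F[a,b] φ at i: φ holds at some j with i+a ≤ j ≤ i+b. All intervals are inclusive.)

4

Scan j = 0,1,… for ack:
  j=0: fails
  j=1: fails
  j=2: fails
  j=3: fails
  j=4: holds
First hit at j=4, so smallest k = 4-0 = 4.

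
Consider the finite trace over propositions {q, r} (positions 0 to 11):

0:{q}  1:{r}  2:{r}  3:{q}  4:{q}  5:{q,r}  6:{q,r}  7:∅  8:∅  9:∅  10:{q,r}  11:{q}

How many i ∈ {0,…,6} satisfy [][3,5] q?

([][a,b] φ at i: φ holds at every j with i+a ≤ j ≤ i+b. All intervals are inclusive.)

Evaluate at each i in [0,6]:
  i=0: ✓ (all of [3,5])
  i=1: ✓ (all of [4,6])
  i=2: ✗ (fails at j=7)
  i=3: ✗ (fails at j=7)
  i=4: ✗ (fails at j=7)
  i=5: ✗ (fails at j=8)
  i=6: ✗ (fails at j=9)
Positions where it holds: {0, 1} → 2.

2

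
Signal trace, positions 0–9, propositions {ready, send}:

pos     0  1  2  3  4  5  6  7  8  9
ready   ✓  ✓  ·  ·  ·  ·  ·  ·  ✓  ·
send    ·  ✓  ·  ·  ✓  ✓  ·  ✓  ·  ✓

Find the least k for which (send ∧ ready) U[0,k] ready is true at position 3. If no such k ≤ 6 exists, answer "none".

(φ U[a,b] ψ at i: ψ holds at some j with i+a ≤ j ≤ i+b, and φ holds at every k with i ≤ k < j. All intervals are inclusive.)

Need earliest j ≥ 3 with ready, and (send ∧ ready) at every k in [3,j-1].
  j=3: rhs fails.
  j=4: rhs fails.
  j=5: rhs fails.
  j=6: rhs fails.
  j=7: rhs fails.
  j=8: rhs holds but lhs fails at k=3.
  j=9: rhs fails.
No witness within the range → none.

none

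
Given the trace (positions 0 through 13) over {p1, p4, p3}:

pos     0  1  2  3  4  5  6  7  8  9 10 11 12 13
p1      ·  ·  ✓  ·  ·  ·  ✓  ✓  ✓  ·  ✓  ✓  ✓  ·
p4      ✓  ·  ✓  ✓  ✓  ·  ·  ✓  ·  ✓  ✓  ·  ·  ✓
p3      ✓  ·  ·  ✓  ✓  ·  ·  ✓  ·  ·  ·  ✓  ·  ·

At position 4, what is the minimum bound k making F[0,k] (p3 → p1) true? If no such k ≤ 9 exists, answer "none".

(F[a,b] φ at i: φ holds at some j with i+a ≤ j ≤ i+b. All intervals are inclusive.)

Scan j = 4,5,… for (p3 → p1):
  j=4: fails
  j=5: holds
First hit at j=5, so smallest k = 5-4 = 1.

1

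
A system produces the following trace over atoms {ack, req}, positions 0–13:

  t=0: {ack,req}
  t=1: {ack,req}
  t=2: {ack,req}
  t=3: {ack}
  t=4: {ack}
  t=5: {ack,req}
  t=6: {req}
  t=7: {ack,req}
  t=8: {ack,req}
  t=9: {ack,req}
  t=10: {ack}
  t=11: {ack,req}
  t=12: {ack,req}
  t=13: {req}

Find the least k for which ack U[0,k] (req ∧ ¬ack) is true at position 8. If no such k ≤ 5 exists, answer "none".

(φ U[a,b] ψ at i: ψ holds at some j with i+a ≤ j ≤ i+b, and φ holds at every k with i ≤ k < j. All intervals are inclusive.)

5

Need earliest j ≥ 8 with (req ∧ ¬ack), and ack at every k in [8,j-1].
  j=8: rhs fails.
  j=9: rhs fails.
  j=10: rhs fails.
  j=11: rhs fails.
  j=12: rhs fails.
  j=13: rhs holds; lhs holds on [8,12]. k = 5.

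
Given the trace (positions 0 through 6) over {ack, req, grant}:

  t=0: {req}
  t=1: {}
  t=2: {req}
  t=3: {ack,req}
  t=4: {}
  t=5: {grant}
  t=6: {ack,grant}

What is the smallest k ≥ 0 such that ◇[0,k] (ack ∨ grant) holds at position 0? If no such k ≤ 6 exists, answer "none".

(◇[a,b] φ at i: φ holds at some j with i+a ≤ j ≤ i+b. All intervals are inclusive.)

3

Scan j = 0,1,… for (ack ∨ grant):
  j=0: fails
  j=1: fails
  j=2: fails
  j=3: holds
First hit at j=3, so smallest k = 3-0 = 3.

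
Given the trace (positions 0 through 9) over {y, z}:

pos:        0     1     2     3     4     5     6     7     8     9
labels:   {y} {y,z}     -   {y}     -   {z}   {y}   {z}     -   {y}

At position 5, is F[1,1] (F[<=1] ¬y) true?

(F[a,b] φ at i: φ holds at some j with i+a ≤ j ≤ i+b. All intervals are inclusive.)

Check F[<=1] ¬y at each j in [6,6]:
  j=6: holds (witness at 7)
Found at j=6 → formula holds.

Holds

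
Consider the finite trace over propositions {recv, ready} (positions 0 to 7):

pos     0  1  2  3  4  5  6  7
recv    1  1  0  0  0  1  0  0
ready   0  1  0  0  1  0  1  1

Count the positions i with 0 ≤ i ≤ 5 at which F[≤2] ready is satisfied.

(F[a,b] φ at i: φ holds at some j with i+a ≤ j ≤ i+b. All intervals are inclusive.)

Evaluate at each i in [0,5]:
  i=0: ✓ (witness j=1)
  i=1: ✓ (witness j=1)
  i=2: ✓ (witness j=4)
  i=3: ✓ (witness j=4)
  i=4: ✓ (witness j=4)
  i=5: ✓ (witness j=6)
Positions where it holds: {0, 1, 2, 3, 4, 5} → 6.

6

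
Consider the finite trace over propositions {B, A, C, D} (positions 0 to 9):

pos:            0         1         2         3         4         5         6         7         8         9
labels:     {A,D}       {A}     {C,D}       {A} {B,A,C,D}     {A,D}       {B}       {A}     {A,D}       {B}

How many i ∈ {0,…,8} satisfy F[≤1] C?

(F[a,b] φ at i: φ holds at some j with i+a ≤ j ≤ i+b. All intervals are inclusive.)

Evaluate at each i in [0,8]:
  i=0: ✗ (none in [0,1])
  i=1: ✓ (witness j=2)
  i=2: ✓ (witness j=2)
  i=3: ✓ (witness j=4)
  i=4: ✓ (witness j=4)
  i=5: ✗ (none in [5,6])
  i=6: ✗ (none in [6,7])
  i=7: ✗ (none in [7,8])
  i=8: ✗ (none in [8,9])
Positions where it holds: {1, 2, 3, 4} → 4.

4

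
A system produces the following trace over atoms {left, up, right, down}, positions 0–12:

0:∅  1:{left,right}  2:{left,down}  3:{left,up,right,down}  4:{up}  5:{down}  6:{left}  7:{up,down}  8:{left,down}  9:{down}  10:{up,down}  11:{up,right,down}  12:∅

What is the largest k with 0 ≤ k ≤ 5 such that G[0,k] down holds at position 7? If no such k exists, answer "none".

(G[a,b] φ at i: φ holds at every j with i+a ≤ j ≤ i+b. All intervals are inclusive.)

4

down must hold from j=7 onward; find where it first fails.
  j=7: holds
  j=8: holds
  j=9: holds
  j=10: holds
  j=11: holds
  j=12: fails
Holds on [7,11], so largest k = 4.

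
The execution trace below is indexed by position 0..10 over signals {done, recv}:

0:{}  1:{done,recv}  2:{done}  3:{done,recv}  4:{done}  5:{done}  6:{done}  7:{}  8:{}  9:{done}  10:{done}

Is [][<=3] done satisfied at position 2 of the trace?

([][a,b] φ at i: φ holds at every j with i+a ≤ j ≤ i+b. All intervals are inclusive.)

Yes

Check done at every j in [2,5]:
  j=2: true
  j=3: true
  j=4: true
  j=5: true
All positions satisfy it → formula holds.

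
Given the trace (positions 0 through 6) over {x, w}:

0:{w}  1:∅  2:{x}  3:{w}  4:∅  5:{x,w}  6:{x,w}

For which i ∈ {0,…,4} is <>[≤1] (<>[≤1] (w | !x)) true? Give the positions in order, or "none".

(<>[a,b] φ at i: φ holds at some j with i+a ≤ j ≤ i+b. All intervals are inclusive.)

Evaluate at each i in [0,4]:
  i=0: ✓ (witness j=0)
  i=1: ✓ (witness j=1)
  i=2: ✓ (witness j=2)
  i=3: ✓ (witness j=3)
  i=4: ✓ (witness j=4)

0, 1, 2, 3, 4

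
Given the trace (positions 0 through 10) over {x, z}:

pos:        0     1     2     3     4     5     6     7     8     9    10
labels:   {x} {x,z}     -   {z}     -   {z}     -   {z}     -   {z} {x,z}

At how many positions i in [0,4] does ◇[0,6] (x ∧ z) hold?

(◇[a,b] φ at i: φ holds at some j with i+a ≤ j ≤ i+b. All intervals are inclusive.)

Evaluate at each i in [0,4]:
  i=0: ✓ (witness j=1)
  i=1: ✓ (witness j=1)
  i=2: ✗ (none in [2,8])
  i=3: ✗ (none in [3,9])
  i=4: ✓ (witness j=10)
Positions where it holds: {0, 1, 4} → 3.

3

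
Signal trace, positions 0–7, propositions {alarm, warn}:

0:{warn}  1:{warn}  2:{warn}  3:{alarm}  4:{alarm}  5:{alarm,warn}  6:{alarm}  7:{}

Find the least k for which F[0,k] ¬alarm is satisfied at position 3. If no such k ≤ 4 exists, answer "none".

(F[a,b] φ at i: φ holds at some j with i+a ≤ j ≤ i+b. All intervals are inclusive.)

Scan j = 3,4,… for ¬alarm:
  j=3: fails
  j=4: fails
  j=5: fails
  j=6: fails
  j=7: holds
First hit at j=7, so smallest k = 7-3 = 4.

4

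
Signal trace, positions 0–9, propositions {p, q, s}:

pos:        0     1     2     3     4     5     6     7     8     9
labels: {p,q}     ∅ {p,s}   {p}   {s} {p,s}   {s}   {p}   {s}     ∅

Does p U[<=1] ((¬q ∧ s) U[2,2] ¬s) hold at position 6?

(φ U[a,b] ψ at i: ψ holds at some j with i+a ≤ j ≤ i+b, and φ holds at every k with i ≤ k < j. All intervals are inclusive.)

Does not hold

Need some j in [6,7] with ((¬q ∧ s) U[2,2] ¬s), and p at every k in [6,j-1].
  j=6: ((¬q ∧ s) U[2,2] ¬s) — fails.
  j=7: ((¬q ∧ s) U[2,2] ¬s) — fails.
No j in the window works → until fails.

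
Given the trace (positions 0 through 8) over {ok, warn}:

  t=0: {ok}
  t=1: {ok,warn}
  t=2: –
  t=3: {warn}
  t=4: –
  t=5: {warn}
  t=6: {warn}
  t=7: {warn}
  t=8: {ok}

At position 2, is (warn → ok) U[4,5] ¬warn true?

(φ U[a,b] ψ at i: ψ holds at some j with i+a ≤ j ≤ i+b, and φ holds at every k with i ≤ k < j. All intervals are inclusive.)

Does not hold

Need some j in [6,7] with ¬warn, and (warn → ok) at every k in [2,j-1].
  j=6: ¬warn false.
  j=7: ¬warn false.
No j in the window works → until fails.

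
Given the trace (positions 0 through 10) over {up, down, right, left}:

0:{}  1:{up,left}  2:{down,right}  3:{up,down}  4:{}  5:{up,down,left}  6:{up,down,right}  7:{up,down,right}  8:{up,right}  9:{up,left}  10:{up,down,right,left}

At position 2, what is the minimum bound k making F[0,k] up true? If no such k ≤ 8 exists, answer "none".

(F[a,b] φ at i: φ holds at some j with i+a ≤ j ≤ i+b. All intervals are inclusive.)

1

Scan j = 2,3,… for up:
  j=2: fails
  j=3: holds
First hit at j=3, so smallest k = 3-2 = 1.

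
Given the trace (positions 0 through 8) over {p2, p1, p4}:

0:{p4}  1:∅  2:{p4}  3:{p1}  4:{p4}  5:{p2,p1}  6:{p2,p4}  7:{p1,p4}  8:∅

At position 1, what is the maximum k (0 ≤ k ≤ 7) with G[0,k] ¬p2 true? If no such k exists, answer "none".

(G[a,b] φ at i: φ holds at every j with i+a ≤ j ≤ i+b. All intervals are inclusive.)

3

¬p2 must hold from j=1 onward; find where it first fails.
  j=1: holds
  j=2: holds
  j=3: holds
  j=4: holds
  j=5: fails
Holds on [1,4], so largest k = 3.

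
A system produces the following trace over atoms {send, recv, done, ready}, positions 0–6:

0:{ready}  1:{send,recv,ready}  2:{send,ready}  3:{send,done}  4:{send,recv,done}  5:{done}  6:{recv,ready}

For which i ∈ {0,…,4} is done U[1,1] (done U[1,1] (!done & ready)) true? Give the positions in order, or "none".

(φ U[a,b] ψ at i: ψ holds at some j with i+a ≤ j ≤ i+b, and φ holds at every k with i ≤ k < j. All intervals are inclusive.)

4

Evaluate at each i in [0,4]:
  i=0: ✗ (no rhs in [1,1])
  i=1: ✗ (no rhs in [2,2])
  i=2: ✗ (no rhs in [3,3])
  i=3: ✗ (no rhs in [4,4])
  i=4: ✓ (rhs at j=5; lhs holds on [4,4])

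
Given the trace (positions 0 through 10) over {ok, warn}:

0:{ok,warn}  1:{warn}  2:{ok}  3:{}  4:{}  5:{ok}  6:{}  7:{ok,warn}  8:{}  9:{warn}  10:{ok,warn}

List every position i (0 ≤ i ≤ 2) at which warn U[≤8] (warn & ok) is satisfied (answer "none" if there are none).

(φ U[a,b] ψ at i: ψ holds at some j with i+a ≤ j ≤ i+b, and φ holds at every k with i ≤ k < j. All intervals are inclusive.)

0

Evaluate at each i in [0,2]:
  i=0: ✓ (rhs at j=0)
  i=1: ✗ (lhs fails at k=2 before rhs at j=7)
  i=2: ✗ (lhs fails at k=2 before rhs at j=7)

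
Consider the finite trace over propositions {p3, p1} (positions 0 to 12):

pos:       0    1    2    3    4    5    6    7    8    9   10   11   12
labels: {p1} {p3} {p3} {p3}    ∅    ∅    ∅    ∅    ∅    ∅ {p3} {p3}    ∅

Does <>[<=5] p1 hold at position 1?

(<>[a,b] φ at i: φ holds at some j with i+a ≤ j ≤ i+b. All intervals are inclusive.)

No

Check p1 at each j in [1,6]:
  j=1: false
  j=2: false
  j=3: false
  j=4: false
  j=5: false
  j=6: false
No position in the window satisfies it → formula fails.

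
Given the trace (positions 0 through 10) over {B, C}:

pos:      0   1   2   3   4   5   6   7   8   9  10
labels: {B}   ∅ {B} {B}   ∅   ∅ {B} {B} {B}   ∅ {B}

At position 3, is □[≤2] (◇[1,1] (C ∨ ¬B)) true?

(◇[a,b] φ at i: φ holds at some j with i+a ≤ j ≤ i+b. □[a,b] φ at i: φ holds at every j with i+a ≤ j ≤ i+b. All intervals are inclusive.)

No

Check ◇[1,1] (C ∨ ¬B) at every j in [3,5]:
  j=3: holds (witness at 4)
  j=4: holds (witness at 5)
  j=5: fails (none in [6,6])
Fails at j=5 → formula fails.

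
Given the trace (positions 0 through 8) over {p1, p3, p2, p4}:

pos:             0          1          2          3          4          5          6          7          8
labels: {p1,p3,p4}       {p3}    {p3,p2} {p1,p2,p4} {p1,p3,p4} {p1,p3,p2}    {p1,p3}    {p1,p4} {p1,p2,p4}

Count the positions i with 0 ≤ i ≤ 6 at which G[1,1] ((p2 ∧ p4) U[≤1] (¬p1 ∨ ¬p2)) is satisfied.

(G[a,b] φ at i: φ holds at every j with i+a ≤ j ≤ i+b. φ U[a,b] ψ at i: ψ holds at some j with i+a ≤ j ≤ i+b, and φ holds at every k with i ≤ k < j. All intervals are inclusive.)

Evaluate at each i in [0,6]:
  i=0: ✓ (all of [1,1])
  i=1: ✓ (all of [2,2])
  i=2: ✓ (all of [3,3])
  i=3: ✓ (all of [4,4])
  i=4: ✗ (fails at j=5)
  i=5: ✓ (all of [6,6])
  i=6: ✓ (all of [7,7])
Positions where it holds: {0, 1, 2, 3, 5, 6} → 6.

6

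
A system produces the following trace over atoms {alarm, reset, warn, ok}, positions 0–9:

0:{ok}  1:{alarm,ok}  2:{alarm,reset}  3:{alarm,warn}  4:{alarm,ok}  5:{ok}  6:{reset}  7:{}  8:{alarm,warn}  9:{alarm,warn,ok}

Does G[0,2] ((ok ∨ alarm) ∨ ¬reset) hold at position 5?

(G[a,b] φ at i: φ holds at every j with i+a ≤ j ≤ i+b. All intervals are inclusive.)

No

Check ((ok ∨ alarm) ∨ ¬reset) at every j in [5,7]:
  j=5: true
  j=6: false
  j=7: true
Fails at j=6 → formula fails.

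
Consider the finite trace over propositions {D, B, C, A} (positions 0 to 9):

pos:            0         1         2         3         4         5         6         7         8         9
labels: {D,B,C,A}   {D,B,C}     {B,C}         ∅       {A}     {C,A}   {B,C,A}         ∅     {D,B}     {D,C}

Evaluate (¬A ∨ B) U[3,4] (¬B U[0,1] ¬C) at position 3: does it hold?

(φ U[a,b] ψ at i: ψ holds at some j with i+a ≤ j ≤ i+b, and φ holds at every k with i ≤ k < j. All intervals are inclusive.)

False

Need some j in [6,7] with (¬B U[0,1] ¬C), and (¬A ∨ B) at every k in [3,j-1].
  j=6: (¬B U[0,1] ¬C) — fails.
  j=7: (¬B U[0,1] ¬C) holds, but (¬A ∨ B) fails at k=4 → not this j.
No j in the window works → until fails.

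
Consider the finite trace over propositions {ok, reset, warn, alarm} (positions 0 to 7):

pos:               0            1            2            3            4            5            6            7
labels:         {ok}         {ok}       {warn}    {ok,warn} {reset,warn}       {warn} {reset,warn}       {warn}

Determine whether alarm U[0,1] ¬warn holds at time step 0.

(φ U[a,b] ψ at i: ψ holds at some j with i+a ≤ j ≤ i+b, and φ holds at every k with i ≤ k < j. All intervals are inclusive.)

Holds

Need some j in [0,1] with ¬warn, and alarm at every k in [0,j-1].
  j=0: ¬warn holds; no prefix to check → satisfied.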